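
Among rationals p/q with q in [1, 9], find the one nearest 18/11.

Expand x = 18/11 as a continued fraction with the Euclidean algorithm:
  18 = 1*11 + 7, so a_0 = 1.
  11 = 1*7 + 4, so a_1 = 1.
  7 = 1*4 + 3, so a_2 = 1.
  4 = 1*3 + 1, so a_3 = 1.
  3 = 3*1 + 0, so a_4 = 3.
so x = [1; 1, 1, 1, 3].
Convergents (p_i = a_i*p_{i-1} + p_{i-2}, q_i = a_i*q_{i-1} + q_{i-2} with p_{-2}=0, p_{-1}=1, q_{-2}=1, q_{-1}=0), until the denominator exceeds 9:
  i=0: a_0=1, p_0 = 1*1 + 0 = 1, q_0 = 1*0 + 1 = 1.
  i=1: a_1=1, p_1 = 1*1 + 1 = 2, q_1 = 1*1 + 0 = 1.
  i=2: a_2=1, p_2 = 1*2 + 1 = 3, q_2 = 1*1 + 1 = 2.
  i=3: a_3=1, p_3 = 1*3 + 2 = 5, q_3 = 1*2 + 1 = 3.
  i=4: a_4=3, p_4 = 3*5 + 3 = 18, q_4 = 3*3 + 2 = 11.
q_4 = 11 > 9, so the last convergent with denominator <= 9 is p_3/q_3 = 5/3.
The closest fraction with denominator <= 9 is either p_3/q_3 or the intermediate fraction (k*p_3 + p_2)/(k*q_3 + q_2) with the largest k >= 1 whose denominator stays <= 9; these approach x as k grows, and every other convergent or intermediate fraction in range is farther away.
Largest k: floor((9 - q_2)/q_3) = floor((9 - 2)/3) = 2.
That gives (2*5 + 3)/(2*3 + 2) = 13/8.
Compare the errors: |x - 5/3| = |18*3 - 5*11|/(11*3) = 1/33, and |x - 13/8| = |18*8 - 13*11|/(11*8) = 1/88.
Cross-multiplying, 1*33 = 33 < 88 = 1*88, so 1/88 is smaller: the intermediate fraction 13/8 is closer to x than 5/3.

13/8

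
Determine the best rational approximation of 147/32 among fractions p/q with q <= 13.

Expand x = 147/32 as a continued fraction with the Euclidean algorithm:
  147 = 4*32 + 19, so a_0 = 4.
  32 = 1*19 + 13, so a_1 = 1.
  19 = 1*13 + 6, so a_2 = 1.
  13 = 2*6 + 1, so a_3 = 2.
  6 = 6*1 + 0, so a_4 = 6.
so x = [4; 1, 1, 2, 6].
Convergents (p_i = a_i*p_{i-1} + p_{i-2}, q_i = a_i*q_{i-1} + q_{i-2} with p_{-2}=0, p_{-1}=1, q_{-2}=1, q_{-1}=0), until the denominator exceeds 13:
  i=0: a_0=4, p_0 = 4*1 + 0 = 4, q_0 = 4*0 + 1 = 1.
  i=1: a_1=1, p_1 = 1*4 + 1 = 5, q_1 = 1*1 + 0 = 1.
  i=2: a_2=1, p_2 = 1*5 + 4 = 9, q_2 = 1*1 + 1 = 2.
  i=3: a_3=2, p_3 = 2*9 + 5 = 23, q_3 = 2*2 + 1 = 5.
  i=4: a_4=6, p_4 = 6*23 + 9 = 147, q_4 = 6*5 + 2 = 32.
q_4 = 32 > 13, so the last convergent with denominator <= 13 is p_3/q_3 = 23/5.
The closest fraction with denominator <= 13 is either p_3/q_3 or the intermediate fraction (k*p_3 + p_2)/(k*q_3 + q_2) with the largest k >= 1 whose denominator stays <= 13; these approach x as k grows, and every other convergent or intermediate fraction in range is farther away.
Largest k: floor((13 - q_2)/q_3) = floor((13 - 2)/5) = 2.
That gives (2*23 + 9)/(2*5 + 2) = 55/12.
Compare the errors: |x - 23/5| = |147*5 - 23*32|/(32*5) = 1/160, and |x - 55/12| = |147*12 - 55*32|/(32*12) = 4/384.
Cross-multiplying, 1*384 = 384 < 640 = 4*160, so 1/160 is smaller: the convergent 23/5 is closer to x than 55/12.

23/5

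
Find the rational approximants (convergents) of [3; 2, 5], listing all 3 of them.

3/1, 7/2, 38/11

Using the convergent recurrence p_i = a_i*p_{i-1} + p_{i-2}, q_i = a_i*q_{i-1} + q_{i-2} with p_{-2}=0, p_{-1}=1, q_{-2}=1, q_{-1}=0:
  i=0: a_0=3, p_0 = 3*1 + 0 = 3, q_0 = 3*0 + 1 = 1.
  i=1: a_1=2, p_1 = 2*3 + 1 = 7, q_1 = 2*1 + 0 = 2.
  i=2: a_2=5, p_2 = 5*7 + 3 = 38, q_2 = 5*2 + 1 = 11.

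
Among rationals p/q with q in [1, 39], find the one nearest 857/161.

165/31

Expand x = 857/161 as a continued fraction with the Euclidean algorithm:
  857 = 5*161 + 52, so a_0 = 5.
  161 = 3*52 + 5, so a_1 = 3.
  52 = 10*5 + 2, so a_2 = 10.
  5 = 2*2 + 1, so a_3 = 2.
  2 = 2*1 + 0, so a_4 = 2.
so x = [5; 3, 10, 2, 2].
Convergents (p_i = a_i*p_{i-1} + p_{i-2}, q_i = a_i*q_{i-1} + q_{i-2} with p_{-2}=0, p_{-1}=1, q_{-2}=1, q_{-1}=0), until the denominator exceeds 39:
  i=0: a_0=5, p_0 = 5*1 + 0 = 5, q_0 = 5*0 + 1 = 1.
  i=1: a_1=3, p_1 = 3*5 + 1 = 16, q_1 = 3*1 + 0 = 3.
  i=2: a_2=10, p_2 = 10*16 + 5 = 165, q_2 = 10*3 + 1 = 31.
  i=3: a_3=2, p_3 = 2*165 + 16 = 346, q_3 = 2*31 + 3 = 65.
q_3 = 65 > 39, so the last convergent with denominator <= 39 is p_2/q_2 = 165/31.
The closest fraction with denominator <= 39 is either p_2/q_2 or the intermediate fraction (k*p_2 + p_1)/(k*q_2 + q_1) with the largest k >= 1 whose denominator stays <= 39; these approach x as k grows, and every other convergent or intermediate fraction in range is farther away.
Largest k: floor((39 - q_1)/q_2) = floor((39 - 3)/31) = 1.
That gives (1*165 + 16)/(1*31 + 3) = 181/34.
Compare the errors: |x - 165/31| = |857*31 - 165*161|/(161*31) = 2/4991, and |x - 181/34| = |857*34 - 181*161|/(161*34) = 3/5474.
Cross-multiplying, 2*5474 = 10948 < 14973 = 3*4991, so 2/4991 is smaller: the convergent 165/31 is closer to x than 181/34.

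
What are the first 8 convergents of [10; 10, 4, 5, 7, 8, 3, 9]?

10/1, 101/10, 414/41, 2171/215, 15611/1546, 127059/12583, 396788/39295, 3698151/366238

Using the convergent recurrence p_i = a_i*p_{i-1} + p_{i-2}, q_i = a_i*q_{i-1} + q_{i-2} with p_{-2}=0, p_{-1}=1, q_{-2}=1, q_{-1}=0:
  i=0: a_0=10, p_0 = 10*1 + 0 = 10, q_0 = 10*0 + 1 = 1.
  i=1: a_1=10, p_1 = 10*10 + 1 = 101, q_1 = 10*1 + 0 = 10.
  i=2: a_2=4, p_2 = 4*101 + 10 = 414, q_2 = 4*10 + 1 = 41.
  i=3: a_3=5, p_3 = 5*414 + 101 = 2171, q_3 = 5*41 + 10 = 215.
  i=4: a_4=7, p_4 = 7*2171 + 414 = 15611, q_4 = 7*215 + 41 = 1546.
  i=5: a_5=8, p_5 = 8*15611 + 2171 = 127059, q_5 = 8*1546 + 215 = 12583.
  i=6: a_6=3, p_6 = 3*127059 + 15611 = 396788, q_6 = 3*12583 + 1546 = 39295.
  i=7: a_7=9, p_7 = 9*396788 + 127059 = 3698151, q_7 = 9*39295 + 12583 = 366238.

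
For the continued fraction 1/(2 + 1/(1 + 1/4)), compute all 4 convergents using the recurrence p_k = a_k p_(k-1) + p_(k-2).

0/1, 1/2, 1/3, 5/14

Using the convergent recurrence p_i = a_i*p_{i-1} + p_{i-2}, q_i = a_i*q_{i-1} + q_{i-2} with p_{-2}=0, p_{-1}=1, q_{-2}=1, q_{-1}=0:
  i=0: a_0=0, p_0 = 0*1 + 0 = 0, q_0 = 0*0 + 1 = 1.
  i=1: a_1=2, p_1 = 2*0 + 1 = 1, q_1 = 2*1 + 0 = 2.
  i=2: a_2=1, p_2 = 1*1 + 0 = 1, q_2 = 1*2 + 1 = 3.
  i=3: a_3=4, p_3 = 4*1 + 1 = 5, q_3 = 4*3 + 2 = 14.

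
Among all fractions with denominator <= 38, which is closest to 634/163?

35/9

Expand x = 634/163 as a continued fraction with the Euclidean algorithm:
  634 = 3*163 + 145, so a_0 = 3.
  163 = 1*145 + 18, so a_1 = 1.
  145 = 8*18 + 1, so a_2 = 8.
  18 = 18*1 + 0, so a_3 = 18.
so x = [3; 1, 8, 18].
Convergents (p_i = a_i*p_{i-1} + p_{i-2}, q_i = a_i*q_{i-1} + q_{i-2} with p_{-2}=0, p_{-1}=1, q_{-2}=1, q_{-1}=0), until the denominator exceeds 38:
  i=0: a_0=3, p_0 = 3*1 + 0 = 3, q_0 = 3*0 + 1 = 1.
  i=1: a_1=1, p_1 = 1*3 + 1 = 4, q_1 = 1*1 + 0 = 1.
  i=2: a_2=8, p_2 = 8*4 + 3 = 35, q_2 = 8*1 + 1 = 9.
  i=3: a_3=18, p_3 = 18*35 + 4 = 634, q_3 = 18*9 + 1 = 163.
q_3 = 163 > 38, so the last convergent with denominator <= 38 is p_2/q_2 = 35/9.
The closest fraction with denominator <= 38 is either p_2/q_2 or the intermediate fraction (k*p_2 + p_1)/(k*q_2 + q_1) with the largest k >= 1 whose denominator stays <= 38; these approach x as k grows, and every other convergent or intermediate fraction in range is farther away.
Largest k: floor((38 - q_1)/q_2) = floor((38 - 1)/9) = 4.
That gives (4*35 + 4)/(4*9 + 1) = 144/37.
Compare the errors: |x - 35/9| = |634*9 - 35*163|/(163*9) = 1/1467, and |x - 144/37| = |634*37 - 144*163|/(163*37) = 14/6031.
Cross-multiplying, 1*6031 = 6031 < 20538 = 14*1467, so 1/1467 is smaller: the convergent 35/9 is closer to x than 144/37.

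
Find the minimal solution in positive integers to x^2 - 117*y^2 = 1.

(x, y) = (649, 60)

First expand sqrt(117) as a continued fraction. With x_i = (sqrt(117) + m_i)/d_i and (m_0, d_0) = (0, 1): a_0 = floor(sqrt(117)) = 10, since 10^2 = 100 <= 117 < 121 = 11^2.
Iterate m_{i+1} = d_i*a_i - m_i, d_{i+1} = (117 - m_{i+1}^2)/d_i, a_{i+1} = floor((a_0 + m_{i+1})/d_{i+1}):
  m_1 = 1*10 - 0 = 10, d_1 = (117 - 10^2)/1 = 17/1 = 17, a_1 = floor((10 + 10)/17) = 1.
  m_2 = 17*1 - 10 = 7, d_2 = (117 - 7^2)/17 = 68/17 = 4, a_2 = floor((10 + 7)/4) = 4.
  m_3 = 4*4 - 7 = 9, d_3 = (117 - 9^2)/4 = 36/4 = 9, a_3 = floor((10 + 9)/9) = 2.
  m_4 = 9*2 - 9 = 9, d_4 = (117 - 9^2)/9 = 36/9 = 4, a_4 = floor((10 + 9)/4) = 4.
  m_5 = 4*4 - 9 = 7, d_5 = (117 - 7^2)/4 = 68/4 = 17, a_5 = floor((10 + 7)/17) = 1.
  m_6 = 17*1 - 7 = 10, d_6 = (117 - 10^2)/17 = 17/17 = 1, a_6 = floor((10 + 10)/1) = 20.
  m_7 = 1*20 - 10 = 10, d_7 = (117 - 10^2)/1 = 17/1 = 17: (m_7, d_7) = (m_1, d_1) = (10, 17), so from here the quotients repeat a_1, ..., a_6; the period length is 6.
So sqrt(117) = [10; (1, 4, 2, 4, 1, 20)] with period length k = 6.
k is even, so the fundamental solution of x^2 - 117y^2 = 1 is (p_{k-1}, q_{k-1}) = (p_5, q_5); compute convergents through index 5.
Convergents (p_i = a_i*p_{i-1} + p_{i-2}, q_i = a_i*q_{i-1} + q_{i-2} with p_{-2}=0, p_{-1}=1, q_{-2}=1, q_{-1}=0):
  i=0: a_0=10, p_0 = 10*1 + 0 = 10, q_0 = 10*0 + 1 = 1.
  i=1: a_1=1, p_1 = 1*10 + 1 = 11, q_1 = 1*1 + 0 = 1.
  i=2: a_2=4, p_2 = 4*11 + 10 = 54, q_2 = 4*1 + 1 = 5.
  i=3: a_3=2, p_3 = 2*54 + 11 = 119, q_3 = 2*5 + 1 = 11.
  i=4: a_4=4, p_4 = 4*119 + 54 = 530, q_4 = 4*11 + 5 = 49.
  i=5: a_5=1, p_5 = 1*530 + 119 = 649, q_5 = 1*49 + 11 = 60.
Check: 649^2 - 117*60^2 = 421201 - 421200 = 1, so (x, y) = (649, 60) solves the equation, and by the theorem it is the least positive solution.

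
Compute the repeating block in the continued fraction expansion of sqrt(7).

[2; (1, 1, 1, 4)]

Write x_i = (sqrt(7) + m_i)/d_i with (m_0, d_0) = (0, 1). a_0 = floor(sqrt(7)) = 2, since 2^2 = 4 <= 7 < 9 = 3^2.
Iterate m_{i+1} = d_i*a_i - m_i, d_{i+1} = (7 - m_{i+1}^2)/d_i, a_{i+1} = floor((a_0 + m_{i+1})/d_{i+1}):
  m_1 = 1*2 - 0 = 2, d_1 = (7 - 2^2)/1 = 3/1 = 3, a_1 = floor((2 + 2)/3) = 1.
  m_2 = 3*1 - 2 = 1, d_2 = (7 - 1^2)/3 = 6/3 = 2, a_2 = floor((2 + 1)/2) = 1.
  m_3 = 2*1 - 1 = 1, d_3 = (7 - 1^2)/2 = 6/2 = 3, a_3 = floor((2 + 1)/3) = 1.
  m_4 = 3*1 - 1 = 2, d_4 = (7 - 2^2)/3 = 3/3 = 1, a_4 = floor((2 + 2)/1) = 4.
  m_5 = 1*4 - 2 = 2, d_5 = (7 - 2^2)/1 = 3/1 = 3: (m_5, d_5) = (m_1, d_1) = (2, 3), so from here the quotients repeat a_1, ..., a_4; the period length is 4.
Hence the expansion of sqrt(7) is a_0 = 2 followed by the repeating block 1, 1, 1, 4 (period 4).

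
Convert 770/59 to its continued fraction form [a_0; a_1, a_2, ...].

Run the Euclidean algorithm on 770 and 59; the successive quotients are the partial quotients a_0, a_1, ... (each step inverts the fractional part left over by the previous one):
  770 = 13*59 + 3, so a_0 = 13.
  59 = 19*3 + 2, so a_1 = 19.
  3 = 1*2 + 1, so a_2 = 1.
  2 = 2*1 + 0, so a_3 = 2.
The remainder reaches 0 after 4 divisions, so the expansion has 4 partial quotients, read off in order.

[13; 19, 1, 2]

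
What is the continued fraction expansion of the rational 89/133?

[0; 1, 2, 44]

Run the Euclidean algorithm on 89 and 133; the successive quotients are the partial quotients a_0, a_1, ... (each step inverts the fractional part left over by the previous one):
  89 = 0*133 + 89, so a_0 = 0.
  133 = 1*89 + 44, so a_1 = 1.
  89 = 2*44 + 1, so a_2 = 2.
  44 = 44*1 + 0, so a_3 = 44.
The remainder reaches 0 after 4 divisions, so the expansion has 4 partial quotients, read off in order.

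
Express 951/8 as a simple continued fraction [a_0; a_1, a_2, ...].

[118; 1, 7]

Run the Euclidean algorithm on 951 and 8; the successive quotients are the partial quotients a_0, a_1, ... (each step inverts the fractional part left over by the previous one):
  951 = 118*8 + 7, so a_0 = 118.
  8 = 1*7 + 1, so a_1 = 1.
  7 = 7*1 + 0, so a_2 = 7.
The remainder reaches 0 after 3 divisions, so the expansion has 3 partial quotients, read off in order.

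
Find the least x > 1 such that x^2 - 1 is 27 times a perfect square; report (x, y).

(x, y) = (26, 5)

First expand sqrt(27) as a continued fraction. With x_i = (sqrt(27) + m_i)/d_i and (m_0, d_0) = (0, 1): a_0 = floor(sqrt(27)) = 5, since 5^2 = 25 <= 27 < 36 = 6^2.
Iterate m_{i+1} = d_i*a_i - m_i, d_{i+1} = (27 - m_{i+1}^2)/d_i, a_{i+1} = floor((a_0 + m_{i+1})/d_{i+1}):
  m_1 = 1*5 - 0 = 5, d_1 = (27 - 5^2)/1 = 2/1 = 2, a_1 = floor((5 + 5)/2) = 5.
  m_2 = 2*5 - 5 = 5, d_2 = (27 - 5^2)/2 = 2/2 = 1, a_2 = floor((5 + 5)/1) = 10.
  m_3 = 1*10 - 5 = 5, d_3 = (27 - 5^2)/1 = 2/1 = 2: (m_3, d_3) = (m_1, d_1) = (5, 2), so from here the quotients repeat a_1, a_2; the period length is 2.
So sqrt(27) = [5; (5, 10)] with period length k = 2.
k is even, so the fundamental solution of x^2 - 27y^2 = 1 is (p_{k-1}, q_{k-1}) = (p_1, q_1); compute convergents through index 1.
Convergents (p_i = a_i*p_{i-1} + p_{i-2}, q_i = a_i*q_{i-1} + q_{i-2} with p_{-2}=0, p_{-1}=1, q_{-2}=1, q_{-1}=0):
  i=0: a_0=5, p_0 = 5*1 + 0 = 5, q_0 = 5*0 + 1 = 1.
  i=1: a_1=5, p_1 = 5*5 + 1 = 26, q_1 = 5*1 + 0 = 5.
Check: 26^2 - 27*5^2 = 676 - 675 = 1, so (x, y) = (26, 5) solves the equation, and by the theorem it is the least positive solution.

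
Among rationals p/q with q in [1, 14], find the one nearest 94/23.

49/12

Expand x = 94/23 as a continued fraction with the Euclidean algorithm:
  94 = 4*23 + 2, so a_0 = 4.
  23 = 11*2 + 1, so a_1 = 11.
  2 = 2*1 + 0, so a_2 = 2.
so x = [4; 11, 2].
Convergents (p_i = a_i*p_{i-1} + p_{i-2}, q_i = a_i*q_{i-1} + q_{i-2} with p_{-2}=0, p_{-1}=1, q_{-2}=1, q_{-1}=0), until the denominator exceeds 14:
  i=0: a_0=4, p_0 = 4*1 + 0 = 4, q_0 = 4*0 + 1 = 1.
  i=1: a_1=11, p_1 = 11*4 + 1 = 45, q_1 = 11*1 + 0 = 11.
  i=2: a_2=2, p_2 = 2*45 + 4 = 94, q_2 = 2*11 + 1 = 23.
q_2 = 23 > 14, so the last convergent with denominator <= 14 is p_1/q_1 = 45/11.
The closest fraction with denominator <= 14 is either p_1/q_1 or the intermediate fraction (k*p_1 + p_0)/(k*q_1 + q_0) with the largest k >= 1 whose denominator stays <= 14; these approach x as k grows, and every other convergent or intermediate fraction in range is farther away.
Largest k: floor((14 - q_0)/q_1) = floor((14 - 1)/11) = 1.
That gives (1*45 + 4)/(1*11 + 1) = 49/12.
Compare the errors: |x - 45/11| = |94*11 - 45*23|/(23*11) = 1/253, and |x - 49/12| = |94*12 - 49*23|/(23*12) = 1/276.
Cross-multiplying, 1*253 = 253 < 276 = 1*276, so 1/276 is smaller: the intermediate fraction 49/12 is closer to x than 45/11.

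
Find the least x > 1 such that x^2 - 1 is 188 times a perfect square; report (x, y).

(x, y) = (4607, 336)

First expand sqrt(188) as a continued fraction. With x_i = (sqrt(188) + m_i)/d_i and (m_0, d_0) = (0, 1): a_0 = floor(sqrt(188)) = 13, since 13^2 = 169 <= 188 < 196 = 14^2.
Iterate m_{i+1} = d_i*a_i - m_i, d_{i+1} = (188 - m_{i+1}^2)/d_i, a_{i+1} = floor((a_0 + m_{i+1})/d_{i+1}):
  m_1 = 1*13 - 0 = 13, d_1 = (188 - 13^2)/1 = 19/1 = 19, a_1 = floor((13 + 13)/19) = 1.
  m_2 = 19*1 - 13 = 6, d_2 = (188 - 6^2)/19 = 152/19 = 8, a_2 = floor((13 + 6)/8) = 2.
  m_3 = 8*2 - 6 = 10, d_3 = (188 - 10^2)/8 = 88/8 = 11, a_3 = floor((13 + 10)/11) = 2.
  m_4 = 11*2 - 10 = 12, d_4 = (188 - 12^2)/11 = 44/11 = 4, a_4 = floor((13 + 12)/4) = 6.
  m_5 = 4*6 - 12 = 12, d_5 = (188 - 12^2)/4 = 44/4 = 11, a_5 = floor((13 + 12)/11) = 2.
  m_6 = 11*2 - 12 = 10, d_6 = (188 - 10^2)/11 = 88/11 = 8, a_6 = floor((13 + 10)/8) = 2.
  m_7 = 8*2 - 10 = 6, d_7 = (188 - 6^2)/8 = 152/8 = 19, a_7 = floor((13 + 6)/19) = 1.
  m_8 = 19*1 - 6 = 13, d_8 = (188 - 13^2)/19 = 19/19 = 1, a_8 = floor((13 + 13)/1) = 26.
  m_9 = 1*26 - 13 = 13, d_9 = (188 - 13^2)/1 = 19/1 = 19: (m_9, d_9) = (m_1, d_1) = (13, 19), so from here the quotients repeat a_1, ..., a_8; the period length is 8.
So sqrt(188) = [13; (1, 2, 2, 6, 2, 2, 1, 26)] with period length k = 8.
k is even, so the fundamental solution of x^2 - 188y^2 = 1 is (p_{k-1}, q_{k-1}) = (p_7, q_7); compute convergents through index 7.
Convergents (p_i = a_i*p_{i-1} + p_{i-2}, q_i = a_i*q_{i-1} + q_{i-2} with p_{-2}=0, p_{-1}=1, q_{-2}=1, q_{-1}=0):
  i=0: a_0=13, p_0 = 13*1 + 0 = 13, q_0 = 13*0 + 1 = 1.
  i=1: a_1=1, p_1 = 1*13 + 1 = 14, q_1 = 1*1 + 0 = 1.
  i=2: a_2=2, p_2 = 2*14 + 13 = 41, q_2 = 2*1 + 1 = 3.
  i=3: a_3=2, p_3 = 2*41 + 14 = 96, q_3 = 2*3 + 1 = 7.
  i=4: a_4=6, p_4 = 6*96 + 41 = 617, q_4 = 6*7 + 3 = 45.
  i=5: a_5=2, p_5 = 2*617 + 96 = 1330, q_5 = 2*45 + 7 = 97.
  i=6: a_6=2, p_6 = 2*1330 + 617 = 3277, q_6 = 2*97 + 45 = 239.
  i=7: a_7=1, p_7 = 1*3277 + 1330 = 4607, q_7 = 1*239 + 97 = 336.
Check: 4607^2 - 188*336^2 = 21224449 - 21224448 = 1, so (x, y) = (4607, 336) solves the equation, and by the theorem it is the least positive solution.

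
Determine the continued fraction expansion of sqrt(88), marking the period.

[9; (2, 1, 1, 1, 2, 18)]

Write x_i = (sqrt(88) + m_i)/d_i with (m_0, d_0) = (0, 1). a_0 = floor(sqrt(88)) = 9, since 9^2 = 81 <= 88 < 100 = 10^2.
Iterate m_{i+1} = d_i*a_i - m_i, d_{i+1} = (88 - m_{i+1}^2)/d_i, a_{i+1} = floor((a_0 + m_{i+1})/d_{i+1}):
  m_1 = 1*9 - 0 = 9, d_1 = (88 - 9^2)/1 = 7/1 = 7, a_1 = floor((9 + 9)/7) = 2.
  m_2 = 7*2 - 9 = 5, d_2 = (88 - 5^2)/7 = 63/7 = 9, a_2 = floor((9 + 5)/9) = 1.
  m_3 = 9*1 - 5 = 4, d_3 = (88 - 4^2)/9 = 72/9 = 8, a_3 = floor((9 + 4)/8) = 1.
  m_4 = 8*1 - 4 = 4, d_4 = (88 - 4^2)/8 = 72/8 = 9, a_4 = floor((9 + 4)/9) = 1.
  m_5 = 9*1 - 4 = 5, d_5 = (88 - 5^2)/9 = 63/9 = 7, a_5 = floor((9 + 5)/7) = 2.
  m_6 = 7*2 - 5 = 9, d_6 = (88 - 9^2)/7 = 7/7 = 1, a_6 = floor((9 + 9)/1) = 18.
  m_7 = 1*18 - 9 = 9, d_7 = (88 - 9^2)/1 = 7/1 = 7: (m_7, d_7) = (m_1, d_1) = (9, 7), so from here the quotients repeat a_1, ..., a_6; the period length is 6.
Hence the expansion of sqrt(88) is a_0 = 9 followed by the repeating block 2, 1, 1, 1, 2, 18 (period 6).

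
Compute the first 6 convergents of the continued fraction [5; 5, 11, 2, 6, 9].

Using the convergent recurrence p_i = a_i*p_{i-1} + p_{i-2}, q_i = a_i*q_{i-1} + q_{i-2} with p_{-2}=0, p_{-1}=1, q_{-2}=1, q_{-1}=0:
  i=0: a_0=5, p_0 = 5*1 + 0 = 5, q_0 = 5*0 + 1 = 1.
  i=1: a_1=5, p_1 = 5*5 + 1 = 26, q_1 = 5*1 + 0 = 5.
  i=2: a_2=11, p_2 = 11*26 + 5 = 291, q_2 = 11*5 + 1 = 56.
  i=3: a_3=2, p_3 = 2*291 + 26 = 608, q_3 = 2*56 + 5 = 117.
  i=4: a_4=6, p_4 = 6*608 + 291 = 3939, q_4 = 6*117 + 56 = 758.
  i=5: a_5=9, p_5 = 9*3939 + 608 = 36059, q_5 = 9*758 + 117 = 6939.

5/1, 26/5, 291/56, 608/117, 3939/758, 36059/6939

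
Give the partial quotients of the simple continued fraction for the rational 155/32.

Run the Euclidean algorithm on 155 and 32; the successive quotients are the partial quotients a_0, a_1, ... (each step inverts the fractional part left over by the previous one):
  155 = 4*32 + 27, so a_0 = 4.
  32 = 1*27 + 5, so a_1 = 1.
  27 = 5*5 + 2, so a_2 = 5.
  5 = 2*2 + 1, so a_3 = 2.
  2 = 2*1 + 0, so a_4 = 2.
The remainder reaches 0 after 5 divisions, so the expansion has 5 partial quotients, read off in order.

[4; 1, 5, 2, 2]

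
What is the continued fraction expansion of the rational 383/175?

Run the Euclidean algorithm on 383 and 175; the successive quotients are the partial quotients a_0, a_1, ... (each step inverts the fractional part left over by the previous one):
  383 = 2*175 + 33, so a_0 = 2.
  175 = 5*33 + 10, so a_1 = 5.
  33 = 3*10 + 3, so a_2 = 3.
  10 = 3*3 + 1, so a_3 = 3.
  3 = 3*1 + 0, so a_4 = 3.
The remainder reaches 0 after 5 divisions, so the expansion has 5 partial quotients, read off in order.

[2; 5, 3, 3, 3]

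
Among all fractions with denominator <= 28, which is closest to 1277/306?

96/23

Expand x = 1277/306 as a continued fraction with the Euclidean algorithm:
  1277 = 4*306 + 53, so a_0 = 4.
  306 = 5*53 + 41, so a_1 = 5.
  53 = 1*41 + 12, so a_2 = 1.
  41 = 3*12 + 5, so a_3 = 3.
  12 = 2*5 + 2, so a_4 = 2.
  5 = 2*2 + 1, so a_5 = 2.
  2 = 2*1 + 0, so a_6 = 2.
so x = [4; 5, 1, 3, 2, 2, 2].
Convergents (p_i = a_i*p_{i-1} + p_{i-2}, q_i = a_i*q_{i-1} + q_{i-2} with p_{-2}=0, p_{-1}=1, q_{-2}=1, q_{-1}=0), until the denominator exceeds 28:
  i=0: a_0=4, p_0 = 4*1 + 0 = 4, q_0 = 4*0 + 1 = 1.
  i=1: a_1=5, p_1 = 5*4 + 1 = 21, q_1 = 5*1 + 0 = 5.
  i=2: a_2=1, p_2 = 1*21 + 4 = 25, q_2 = 1*5 + 1 = 6.
  i=3: a_3=3, p_3 = 3*25 + 21 = 96, q_3 = 3*6 + 5 = 23.
  i=4: a_4=2, p_4 = 2*96 + 25 = 217, q_4 = 2*23 + 6 = 52.
q_4 = 52 > 28, so the last convergent with denominator <= 28 is p_3/q_3 = 96/23.
The closest fraction with denominator <= 28 is either p_3/q_3 or the intermediate fraction (k*p_3 + p_2)/(k*q_3 + q_2) with the largest k >= 1 whose denominator stays <= 28; these approach x as k grows, and every other convergent or intermediate fraction in range is farther away.
Largest k: floor((28 - q_2)/q_3) = floor((28 - 6)/23) = 0.
Since k = 0, no intermediate fraction beyond p_3/q_3 has denominator <= 28, so the convergent 96/23 is the closest (its error is |1277*23 - 96*306|/(306*23) = 5/7038).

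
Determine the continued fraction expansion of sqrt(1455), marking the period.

[38; (6, 1, 11, 1, 6, 76)]

Write x_i = (sqrt(1455) + m_i)/d_i with (m_0, d_0) = (0, 1). a_0 = floor(sqrt(1455)) = 38, since 38^2 = 1444 <= 1455 < 1521 = 39^2.
Iterate m_{i+1} = d_i*a_i - m_i, d_{i+1} = (1455 - m_{i+1}^2)/d_i, a_{i+1} = floor((a_0 + m_{i+1})/d_{i+1}):
  m_1 = 1*38 - 0 = 38, d_1 = (1455 - 38^2)/1 = 11/1 = 11, a_1 = floor((38 + 38)/11) = 6.
  m_2 = 11*6 - 38 = 28, d_2 = (1455 - 28^2)/11 = 671/11 = 61, a_2 = floor((38 + 28)/61) = 1.
  m_3 = 61*1 - 28 = 33, d_3 = (1455 - 33^2)/61 = 366/61 = 6, a_3 = floor((38 + 33)/6) = 11.
  m_4 = 6*11 - 33 = 33, d_4 = (1455 - 33^2)/6 = 366/6 = 61, a_4 = floor((38 + 33)/61) = 1.
  m_5 = 61*1 - 33 = 28, d_5 = (1455 - 28^2)/61 = 671/61 = 11, a_5 = floor((38 + 28)/11) = 6.
  m_6 = 11*6 - 28 = 38, d_6 = (1455 - 38^2)/11 = 11/11 = 1, a_6 = floor((38 + 38)/1) = 76.
  m_7 = 1*76 - 38 = 38, d_7 = (1455 - 38^2)/1 = 11/1 = 11: (m_7, d_7) = (m_1, d_1) = (38, 11), so from here the quotients repeat a_1, ..., a_6; the period length is 6.
Hence the expansion of sqrt(1455) is a_0 = 38 followed by the repeating block 6, 1, 11, 1, 6, 76 (period 6).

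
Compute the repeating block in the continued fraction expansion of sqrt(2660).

[51; (1, 1, 2, 1, 4, 1, 2, 1, 1, 102)]

Write x_i = (sqrt(2660) + m_i)/d_i with (m_0, d_0) = (0, 1). a_0 = floor(sqrt(2660)) = 51, since 51^2 = 2601 <= 2660 < 2704 = 52^2.
Iterate m_{i+1} = d_i*a_i - m_i, d_{i+1} = (2660 - m_{i+1}^2)/d_i, a_{i+1} = floor((a_0 + m_{i+1})/d_{i+1}):
  m_1 = 1*51 - 0 = 51, d_1 = (2660 - 51^2)/1 = 59/1 = 59, a_1 = floor((51 + 51)/59) = 1.
  m_2 = 59*1 - 51 = 8, d_2 = (2660 - 8^2)/59 = 2596/59 = 44, a_2 = floor((51 + 8)/44) = 1.
  m_3 = 44*1 - 8 = 36, d_3 = (2660 - 36^2)/44 = 1364/44 = 31, a_3 = floor((51 + 36)/31) = 2.
  m_4 = 31*2 - 36 = 26, d_4 = (2660 - 26^2)/31 = 1984/31 = 64, a_4 = floor((51 + 26)/64) = 1.
  m_5 = 64*1 - 26 = 38, d_5 = (2660 - 38^2)/64 = 1216/64 = 19, a_5 = floor((51 + 38)/19) = 4.
  m_6 = 19*4 - 38 = 38, d_6 = (2660 - 38^2)/19 = 1216/19 = 64, a_6 = floor((51 + 38)/64) = 1.
  m_7 = 64*1 - 38 = 26, d_7 = (2660 - 26^2)/64 = 1984/64 = 31, a_7 = floor((51 + 26)/31) = 2.
  m_8 = 31*2 - 26 = 36, d_8 = (2660 - 36^2)/31 = 1364/31 = 44, a_8 = floor((51 + 36)/44) = 1.
  m_9 = 44*1 - 36 = 8, d_9 = (2660 - 8^2)/44 = 2596/44 = 59, a_9 = floor((51 + 8)/59) = 1.
  m_10 = 59*1 - 8 = 51, d_10 = (2660 - 51^2)/59 = 59/59 = 1, a_10 = floor((51 + 51)/1) = 102.
  m_11 = 1*102 - 51 = 51, d_11 = (2660 - 51^2)/1 = 59/1 = 59: (m_11, d_11) = (m_1, d_1) = (51, 59), so from here the quotients repeat a_1, ..., a_10; the period length is 10.
Hence the expansion of sqrt(2660) is a_0 = 51 followed by the repeating block 1, 1, 2, 1, 4, 1, 2, 1, 1, 102 (period 10).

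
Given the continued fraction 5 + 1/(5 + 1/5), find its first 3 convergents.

Using the convergent recurrence p_i = a_i*p_{i-1} + p_{i-2}, q_i = a_i*q_{i-1} + q_{i-2} with p_{-2}=0, p_{-1}=1, q_{-2}=1, q_{-1}=0:
  i=0: a_0=5, p_0 = 5*1 + 0 = 5, q_0 = 5*0 + 1 = 1.
  i=1: a_1=5, p_1 = 5*5 + 1 = 26, q_1 = 5*1 + 0 = 5.
  i=2: a_2=5, p_2 = 5*26 + 5 = 135, q_2 = 5*5 + 1 = 26.

5/1, 26/5, 135/26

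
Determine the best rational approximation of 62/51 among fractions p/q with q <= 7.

Expand x = 62/51 as a continued fraction with the Euclidean algorithm:
  62 = 1*51 + 11, so a_0 = 1.
  51 = 4*11 + 7, so a_1 = 4.
  11 = 1*7 + 4, so a_2 = 1.
  7 = 1*4 + 3, so a_3 = 1.
  4 = 1*3 + 1, so a_4 = 1.
  3 = 3*1 + 0, so a_5 = 3.
so x = [1; 4, 1, 1, 1, 3].
Convergents (p_i = a_i*p_{i-1} + p_{i-2}, q_i = a_i*q_{i-1} + q_{i-2} with p_{-2}=0, p_{-1}=1, q_{-2}=1, q_{-1}=0), until the denominator exceeds 7:
  i=0: a_0=1, p_0 = 1*1 + 0 = 1, q_0 = 1*0 + 1 = 1.
  i=1: a_1=4, p_1 = 4*1 + 1 = 5, q_1 = 4*1 + 0 = 4.
  i=2: a_2=1, p_2 = 1*5 + 1 = 6, q_2 = 1*4 + 1 = 5.
  i=3: a_3=1, p_3 = 1*6 + 5 = 11, q_3 = 1*5 + 4 = 9.
q_3 = 9 > 7, so the last convergent with denominator <= 7 is p_2/q_2 = 6/5.
The closest fraction with denominator <= 7 is either p_2/q_2 or the intermediate fraction (k*p_2 + p_1)/(k*q_2 + q_1) with the largest k >= 1 whose denominator stays <= 7; these approach x as k grows, and every other convergent or intermediate fraction in range is farther away.
Largest k: floor((7 - q_1)/q_2) = floor((7 - 4)/5) = 0.
Since k = 0, no intermediate fraction beyond p_2/q_2 has denominator <= 7, so the convergent 6/5 is the closest (its error is |62*5 - 6*51|/(51*5) = 4/255).

6/5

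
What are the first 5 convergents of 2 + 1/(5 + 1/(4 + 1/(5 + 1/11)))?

2/1, 11/5, 46/21, 241/110, 2697/1231

Using the convergent recurrence p_i = a_i*p_{i-1} + p_{i-2}, q_i = a_i*q_{i-1} + q_{i-2} with p_{-2}=0, p_{-1}=1, q_{-2}=1, q_{-1}=0:
  i=0: a_0=2, p_0 = 2*1 + 0 = 2, q_0 = 2*0 + 1 = 1.
  i=1: a_1=5, p_1 = 5*2 + 1 = 11, q_1 = 5*1 + 0 = 5.
  i=2: a_2=4, p_2 = 4*11 + 2 = 46, q_2 = 4*5 + 1 = 21.
  i=3: a_3=5, p_3 = 5*46 + 11 = 241, q_3 = 5*21 + 5 = 110.
  i=4: a_4=11, p_4 = 11*241 + 46 = 2697, q_4 = 11*110 + 21 = 1231.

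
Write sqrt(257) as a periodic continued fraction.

[16; (32)]

Write x_i = (sqrt(257) + m_i)/d_i with (m_0, d_0) = (0, 1). a_0 = floor(sqrt(257)) = 16, since 16^2 = 256 <= 257 < 289 = 17^2.
Iterate m_{i+1} = d_i*a_i - m_i, d_{i+1} = (257 - m_{i+1}^2)/d_i, a_{i+1} = floor((a_0 + m_{i+1})/d_{i+1}):
  m_1 = 1*16 - 0 = 16, d_1 = (257 - 16^2)/1 = 1/1 = 1, a_1 = floor((16 + 16)/1) = 32.
  m_2 = 1*32 - 16 = 16, d_2 = (257 - 16^2)/1 = 1/1 = 1: (m_2, d_2) = (m_1, d_1) = (16, 1), so from here the quotient a_1 repeats; the period length is 1.
Hence the expansion of sqrt(257) is a_0 = 16 followed by the repeating block 32 (period 1).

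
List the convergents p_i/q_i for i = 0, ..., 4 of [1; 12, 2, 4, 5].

Using the convergent recurrence p_i = a_i*p_{i-1} + p_{i-2}, q_i = a_i*q_{i-1} + q_{i-2} with p_{-2}=0, p_{-1}=1, q_{-2}=1, q_{-1}=0:
  i=0: a_0=1, p_0 = 1*1 + 0 = 1, q_0 = 1*0 + 1 = 1.
  i=1: a_1=12, p_1 = 12*1 + 1 = 13, q_1 = 12*1 + 0 = 12.
  i=2: a_2=2, p_2 = 2*13 + 1 = 27, q_2 = 2*12 + 1 = 25.
  i=3: a_3=4, p_3 = 4*27 + 13 = 121, q_3 = 4*25 + 12 = 112.
  i=4: a_4=5, p_4 = 5*121 + 27 = 632, q_4 = 5*112 + 25 = 585.

1/1, 13/12, 27/25, 121/112, 632/585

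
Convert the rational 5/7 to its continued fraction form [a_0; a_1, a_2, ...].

Run the Euclidean algorithm on 5 and 7; the successive quotients are the partial quotients a_0, a_1, ... (each step inverts the fractional part left over by the previous one):
  5 = 0*7 + 5, so a_0 = 0.
  7 = 1*5 + 2, so a_1 = 1.
  5 = 2*2 + 1, so a_2 = 2.
  2 = 2*1 + 0, so a_3 = 2.
The remainder reaches 0 after 4 divisions, so the expansion has 4 partial quotients, read off in order.

[0; 1, 2, 2]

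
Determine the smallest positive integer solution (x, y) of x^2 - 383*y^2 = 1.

First expand sqrt(383) as a continued fraction. With x_i = (sqrt(383) + m_i)/d_i and (m_0, d_0) = (0, 1): a_0 = floor(sqrt(383)) = 19, since 19^2 = 361 <= 383 < 400 = 20^2.
Iterate m_{i+1} = d_i*a_i - m_i, d_{i+1} = (383 - m_{i+1}^2)/d_i, a_{i+1} = floor((a_0 + m_{i+1})/d_{i+1}):
  m_1 = 1*19 - 0 = 19, d_1 = (383 - 19^2)/1 = 22/1 = 22, a_1 = floor((19 + 19)/22) = 1.
  m_2 = 22*1 - 19 = 3, d_2 = (383 - 3^2)/22 = 374/22 = 17, a_2 = floor((19 + 3)/17) = 1.
  m_3 = 17*1 - 3 = 14, d_3 = (383 - 14^2)/17 = 187/17 = 11, a_3 = floor((19 + 14)/11) = 3.
  m_4 = 11*3 - 14 = 19, d_4 = (383 - 19^2)/11 = 22/11 = 2, a_4 = floor((19 + 19)/2) = 19.
  m_5 = 2*19 - 19 = 19, d_5 = (383 - 19^2)/2 = 22/2 = 11, a_5 = floor((19 + 19)/11) = 3.
  m_6 = 11*3 - 19 = 14, d_6 = (383 - 14^2)/11 = 187/11 = 17, a_6 = floor((19 + 14)/17) = 1.
  m_7 = 17*1 - 14 = 3, d_7 = (383 - 3^2)/17 = 374/17 = 22, a_7 = floor((19 + 3)/22) = 1.
  m_8 = 22*1 - 3 = 19, d_8 = (383 - 19^2)/22 = 22/22 = 1, a_8 = floor((19 + 19)/1) = 38.
  m_9 = 1*38 - 19 = 19, d_9 = (383 - 19^2)/1 = 22/1 = 22: (m_9, d_9) = (m_1, d_1) = (19, 22), so from here the quotients repeat a_1, ..., a_8; the period length is 8.
So sqrt(383) = [19; (1, 1, 3, 19, 3, 1, 1, 38)] with period length k = 8.
k is even, so the fundamental solution of x^2 - 383y^2 = 1 is (p_{k-1}, q_{k-1}) = (p_7, q_7); compute convergents through index 7.
Convergents (p_i = a_i*p_{i-1} + p_{i-2}, q_i = a_i*q_{i-1} + q_{i-2} with p_{-2}=0, p_{-1}=1, q_{-2}=1, q_{-1}=0):
  i=0: a_0=19, p_0 = 19*1 + 0 = 19, q_0 = 19*0 + 1 = 1.
  i=1: a_1=1, p_1 = 1*19 + 1 = 20, q_1 = 1*1 + 0 = 1.
  i=2: a_2=1, p_2 = 1*20 + 19 = 39, q_2 = 1*1 + 1 = 2.
  i=3: a_3=3, p_3 = 3*39 + 20 = 137, q_3 = 3*2 + 1 = 7.
  i=4: a_4=19, p_4 = 19*137 + 39 = 2642, q_4 = 19*7 + 2 = 135.
  i=5: a_5=3, p_5 = 3*2642 + 137 = 8063, q_5 = 3*135 + 7 = 412.
  i=6: a_6=1, p_6 = 1*8063 + 2642 = 10705, q_6 = 1*412 + 135 = 547.
  i=7: a_7=1, p_7 = 1*10705 + 8063 = 18768, q_7 = 1*547 + 412 = 959.
Check: 18768^2 - 383*959^2 = 352237824 - 352237823 = 1, so (x, y) = (18768, 959) solves the equation, and by the theorem it is the least positive solution.

(x, y) = (18768, 959)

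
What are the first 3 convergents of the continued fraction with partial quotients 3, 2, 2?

Using the convergent recurrence p_i = a_i*p_{i-1} + p_{i-2}, q_i = a_i*q_{i-1} + q_{i-2} with p_{-2}=0, p_{-1}=1, q_{-2}=1, q_{-1}=0:
  i=0: a_0=3, p_0 = 3*1 + 0 = 3, q_0 = 3*0 + 1 = 1.
  i=1: a_1=2, p_1 = 2*3 + 1 = 7, q_1 = 2*1 + 0 = 2.
  i=2: a_2=2, p_2 = 2*7 + 3 = 17, q_2 = 2*2 + 1 = 5.

3/1, 7/2, 17/5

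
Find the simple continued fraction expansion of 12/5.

Run the Euclidean algorithm on 12 and 5; the successive quotients are the partial quotients a_0, a_1, ... (each step inverts the fractional part left over by the previous one):
  12 = 2*5 + 2, so a_0 = 2.
  5 = 2*2 + 1, so a_1 = 2.
  2 = 2*1 + 0, so a_2 = 2.
The remainder reaches 0 after 3 divisions, so the expansion has 3 partial quotients, read off in order.

[2; 2, 2]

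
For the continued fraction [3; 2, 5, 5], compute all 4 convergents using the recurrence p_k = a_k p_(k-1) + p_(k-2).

Using the convergent recurrence p_i = a_i*p_{i-1} + p_{i-2}, q_i = a_i*q_{i-1} + q_{i-2} with p_{-2}=0, p_{-1}=1, q_{-2}=1, q_{-1}=0:
  i=0: a_0=3, p_0 = 3*1 + 0 = 3, q_0 = 3*0 + 1 = 1.
  i=1: a_1=2, p_1 = 2*3 + 1 = 7, q_1 = 2*1 + 0 = 2.
  i=2: a_2=5, p_2 = 5*7 + 3 = 38, q_2 = 5*2 + 1 = 11.
  i=3: a_3=5, p_3 = 5*38 + 7 = 197, q_3 = 5*11 + 2 = 57.

3/1, 7/2, 38/11, 197/57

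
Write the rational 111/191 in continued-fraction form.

[0; 1, 1, 2, 1, 1, 2, 1, 1, 2]

Run the Euclidean algorithm on 111 and 191; the successive quotients are the partial quotients a_0, a_1, ... (each step inverts the fractional part left over by the previous one):
  111 = 0*191 + 111, so a_0 = 0.
  191 = 1*111 + 80, so a_1 = 1.
  111 = 1*80 + 31, so a_2 = 1.
  80 = 2*31 + 18, so a_3 = 2.
  31 = 1*18 + 13, so a_4 = 1.
  18 = 1*13 + 5, so a_5 = 1.
  13 = 2*5 + 3, so a_6 = 2.
  5 = 1*3 + 2, so a_7 = 1.
  3 = 1*2 + 1, so a_8 = 1.
  2 = 2*1 + 0, so a_9 = 2.
The remainder reaches 0 after 10 divisions, so the expansion has 10 partial quotients, read off in order.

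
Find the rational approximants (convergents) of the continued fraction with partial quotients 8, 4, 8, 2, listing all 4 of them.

Using the convergent recurrence p_i = a_i*p_{i-1} + p_{i-2}, q_i = a_i*q_{i-1} + q_{i-2} with p_{-2}=0, p_{-1}=1, q_{-2}=1, q_{-1}=0:
  i=0: a_0=8, p_0 = 8*1 + 0 = 8, q_0 = 8*0 + 1 = 1.
  i=1: a_1=4, p_1 = 4*8 + 1 = 33, q_1 = 4*1 + 0 = 4.
  i=2: a_2=8, p_2 = 8*33 + 8 = 272, q_2 = 8*4 + 1 = 33.
  i=3: a_3=2, p_3 = 2*272 + 33 = 577, q_3 = 2*33 + 4 = 70.

8/1, 33/4, 272/33, 577/70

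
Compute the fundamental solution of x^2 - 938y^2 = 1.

First expand sqrt(938) as a continued fraction. With x_i = (sqrt(938) + m_i)/d_i and (m_0, d_0) = (0, 1): a_0 = floor(sqrt(938)) = 30, since 30^2 = 900 <= 938 < 961 = 31^2.
Iterate m_{i+1} = d_i*a_i - m_i, d_{i+1} = (938 - m_{i+1}^2)/d_i, a_{i+1} = floor((a_0 + m_{i+1})/d_{i+1}):
  m_1 = 1*30 - 0 = 30, d_1 = (938 - 30^2)/1 = 38/1 = 38, a_1 = floor((30 + 30)/38) = 1.
  m_2 = 38*1 - 30 = 8, d_2 = (938 - 8^2)/38 = 874/38 = 23, a_2 = floor((30 + 8)/23) = 1.
  m_3 = 23*1 - 8 = 15, d_3 = (938 - 15^2)/23 = 713/23 = 31, a_3 = floor((30 + 15)/31) = 1.
  m_4 = 31*1 - 15 = 16, d_4 = (938 - 16^2)/31 = 682/31 = 22, a_4 = floor((30 + 16)/22) = 2.
  m_5 = 22*2 - 16 = 28, d_5 = (938 - 28^2)/22 = 154/22 = 7, a_5 = floor((30 + 28)/7) = 8.
  m_6 = 7*8 - 28 = 28, d_6 = (938 - 28^2)/7 = 154/7 = 22, a_6 = floor((30 + 28)/22) = 2.
  m_7 = 22*2 - 28 = 16, d_7 = (938 - 16^2)/22 = 682/22 = 31, a_7 = floor((30 + 16)/31) = 1.
  m_8 = 31*1 - 16 = 15, d_8 = (938 - 15^2)/31 = 713/31 = 23, a_8 = floor((30 + 15)/23) = 1.
  m_9 = 23*1 - 15 = 8, d_9 = (938 - 8^2)/23 = 874/23 = 38, a_9 = floor((30 + 8)/38) = 1.
  m_10 = 38*1 - 8 = 30, d_10 = (938 - 30^2)/38 = 38/38 = 1, a_10 = floor((30 + 30)/1) = 60.
  m_11 = 1*60 - 30 = 30, d_11 = (938 - 30^2)/1 = 38/1 = 38: (m_11, d_11) = (m_1, d_1) = (30, 38), so from here the quotients repeat a_1, ..., a_10; the period length is 10.
So sqrt(938) = [30; (1, 1, 1, 2, 8, 2, 1, 1, 1, 60)] with period length k = 10.
k is even, so the fundamental solution of x^2 - 938y^2 = 1 is (p_{k-1}, q_{k-1}) = (p_9, q_9); compute convergents through index 9.
Convergents (p_i = a_i*p_{i-1} + p_{i-2}, q_i = a_i*q_{i-1} + q_{i-2} with p_{-2}=0, p_{-1}=1, q_{-2}=1, q_{-1}=0):
  i=0: a_0=30, p_0 = 30*1 + 0 = 30, q_0 = 30*0 + 1 = 1.
  i=1: a_1=1, p_1 = 1*30 + 1 = 31, q_1 = 1*1 + 0 = 1.
  i=2: a_2=1, p_2 = 1*31 + 30 = 61, q_2 = 1*1 + 1 = 2.
  i=3: a_3=1, p_3 = 1*61 + 31 = 92, q_3 = 1*2 + 1 = 3.
  i=4: a_4=2, p_4 = 2*92 + 61 = 245, q_4 = 2*3 + 2 = 8.
  i=5: a_5=8, p_5 = 8*245 + 92 = 2052, q_5 = 8*8 + 3 = 67.
  i=6: a_6=2, p_6 = 2*2052 + 245 = 4349, q_6 = 2*67 + 8 = 142.
  i=7: a_7=1, p_7 = 1*4349 + 2052 = 6401, q_7 = 1*142 + 67 = 209.
  i=8: a_8=1, p_8 = 1*6401 + 4349 = 10750, q_8 = 1*209 + 142 = 351.
  i=9: a_9=1, p_9 = 1*10750 + 6401 = 17151, q_9 = 1*351 + 209 = 560.
Check: 17151^2 - 938*560^2 = 294156801 - 294156800 = 1, so (x, y) = (17151, 560) solves the equation, and by the theorem it is the least positive solution.

(x, y) = (17151, 560)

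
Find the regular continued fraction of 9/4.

Run the Euclidean algorithm on 9 and 4; the successive quotients are the partial quotients a_0, a_1, ... (each step inverts the fractional part left over by the previous one):
  9 = 2*4 + 1, so a_0 = 2.
  4 = 4*1 + 0, so a_1 = 4.
The remainder reaches 0 after 2 divisions, so the expansion has 2 partial quotients, read off in order.

[2; 4]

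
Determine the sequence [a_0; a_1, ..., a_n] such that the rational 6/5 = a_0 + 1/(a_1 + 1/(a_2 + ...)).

[1; 5]

Run the Euclidean algorithm on 6 and 5; the successive quotients are the partial quotients a_0, a_1, ... (each step inverts the fractional part left over by the previous one):
  6 = 1*5 + 1, so a_0 = 1.
  5 = 5*1 + 0, so a_1 = 5.
The remainder reaches 0 after 2 divisions, so the expansion has 2 partial quotients, read off in order.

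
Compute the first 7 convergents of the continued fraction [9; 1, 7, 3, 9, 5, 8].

9/1, 10/1, 79/8, 247/25, 2302/233, 11757/1190, 96358/9753

Using the convergent recurrence p_i = a_i*p_{i-1} + p_{i-2}, q_i = a_i*q_{i-1} + q_{i-2} with p_{-2}=0, p_{-1}=1, q_{-2}=1, q_{-1}=0:
  i=0: a_0=9, p_0 = 9*1 + 0 = 9, q_0 = 9*0 + 1 = 1.
  i=1: a_1=1, p_1 = 1*9 + 1 = 10, q_1 = 1*1 + 0 = 1.
  i=2: a_2=7, p_2 = 7*10 + 9 = 79, q_2 = 7*1 + 1 = 8.
  i=3: a_3=3, p_3 = 3*79 + 10 = 247, q_3 = 3*8 + 1 = 25.
  i=4: a_4=9, p_4 = 9*247 + 79 = 2302, q_4 = 9*25 + 8 = 233.
  i=5: a_5=5, p_5 = 5*2302 + 247 = 11757, q_5 = 5*233 + 25 = 1190.
  i=6: a_6=8, p_6 = 8*11757 + 2302 = 96358, q_6 = 8*1190 + 233 = 9753.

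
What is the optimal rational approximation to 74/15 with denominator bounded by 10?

Expand x = 74/15 as a continued fraction with the Euclidean algorithm:
  74 = 4*15 + 14, so a_0 = 4.
  15 = 1*14 + 1, so a_1 = 1.
  14 = 14*1 + 0, so a_2 = 14.
so x = [4; 1, 14].
Convergents (p_i = a_i*p_{i-1} + p_{i-2}, q_i = a_i*q_{i-1} + q_{i-2} with p_{-2}=0, p_{-1}=1, q_{-2}=1, q_{-1}=0), until the denominator exceeds 10:
  i=0: a_0=4, p_0 = 4*1 + 0 = 4, q_0 = 4*0 + 1 = 1.
  i=1: a_1=1, p_1 = 1*4 + 1 = 5, q_1 = 1*1 + 0 = 1.
  i=2: a_2=14, p_2 = 14*5 + 4 = 74, q_2 = 14*1 + 1 = 15.
q_2 = 15 > 10, so the last convergent with denominator <= 10 is p_1/q_1 = 5/1.
The closest fraction with denominator <= 10 is either p_1/q_1 or the intermediate fraction (k*p_1 + p_0)/(k*q_1 + q_0) with the largest k >= 1 whose denominator stays <= 10; these approach x as k grows, and every other convergent or intermediate fraction in range is farther away.
Largest k: floor((10 - q_0)/q_1) = floor((10 - 1)/1) = 9.
That gives (9*5 + 4)/(9*1 + 1) = 49/10.
Compare the errors: |x - 5/1| = |74*1 - 5*15|/(15*1) = 1/15, and |x - 49/10| = |74*10 - 49*15|/(15*10) = 5/150.
Cross-multiplying, 5*15 = 75 < 150 = 1*150, so 5/150 is smaller: the intermediate fraction 49/10 is closer to x than 5/1.

49/10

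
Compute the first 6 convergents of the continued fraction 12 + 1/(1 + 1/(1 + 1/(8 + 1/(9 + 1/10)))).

12/1, 13/1, 25/2, 213/17, 1942/155, 19633/1567

Using the convergent recurrence p_i = a_i*p_{i-1} + p_{i-2}, q_i = a_i*q_{i-1} + q_{i-2} with p_{-2}=0, p_{-1}=1, q_{-2}=1, q_{-1}=0:
  i=0: a_0=12, p_0 = 12*1 + 0 = 12, q_0 = 12*0 + 1 = 1.
  i=1: a_1=1, p_1 = 1*12 + 1 = 13, q_1 = 1*1 + 0 = 1.
  i=2: a_2=1, p_2 = 1*13 + 12 = 25, q_2 = 1*1 + 1 = 2.
  i=3: a_3=8, p_3 = 8*25 + 13 = 213, q_3 = 8*2 + 1 = 17.
  i=4: a_4=9, p_4 = 9*213 + 25 = 1942, q_4 = 9*17 + 2 = 155.
  i=5: a_5=10, p_5 = 10*1942 + 213 = 19633, q_5 = 10*155 + 17 = 1567.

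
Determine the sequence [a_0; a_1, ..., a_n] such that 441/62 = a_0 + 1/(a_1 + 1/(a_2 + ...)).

[7; 8, 1, 6]

Run the Euclidean algorithm on 441 and 62; the successive quotients are the partial quotients a_0, a_1, ... (each step inverts the fractional part left over by the previous one):
  441 = 7*62 + 7, so a_0 = 7.
  62 = 8*7 + 6, so a_1 = 8.
  7 = 1*6 + 1, so a_2 = 1.
  6 = 6*1 + 0, so a_3 = 6.
The remainder reaches 0 after 4 divisions, so the expansion has 4 partial quotients, read off in order.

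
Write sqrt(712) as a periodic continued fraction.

Write x_i = (sqrt(712) + m_i)/d_i with (m_0, d_0) = (0, 1). a_0 = floor(sqrt(712)) = 26, since 26^2 = 676 <= 712 < 729 = 27^2.
Iterate m_{i+1} = d_i*a_i - m_i, d_{i+1} = (712 - m_{i+1}^2)/d_i, a_{i+1} = floor((a_0 + m_{i+1})/d_{i+1}):
  m_1 = 1*26 - 0 = 26, d_1 = (712 - 26^2)/1 = 36/1 = 36, a_1 = floor((26 + 26)/36) = 1.
  m_2 = 36*1 - 26 = 10, d_2 = (712 - 10^2)/36 = 612/36 = 17, a_2 = floor((26 + 10)/17) = 2.
  m_3 = 17*2 - 10 = 24, d_3 = (712 - 24^2)/17 = 136/17 = 8, a_3 = floor((26 + 24)/8) = 6.
  m_4 = 8*6 - 24 = 24, d_4 = (712 - 24^2)/8 = 136/8 = 17, a_4 = floor((26 + 24)/17) = 2.
  m_5 = 17*2 - 24 = 10, d_5 = (712 - 10^2)/17 = 612/17 = 36, a_5 = floor((26 + 10)/36) = 1.
  m_6 = 36*1 - 10 = 26, d_6 = (712 - 26^2)/36 = 36/36 = 1, a_6 = floor((26 + 26)/1) = 52.
  m_7 = 1*52 - 26 = 26, d_7 = (712 - 26^2)/1 = 36/1 = 36: (m_7, d_7) = (m_1, d_1) = (26, 36), so from here the quotients repeat a_1, ..., a_6; the period length is 6.
Hence the expansion of sqrt(712) is a_0 = 26 followed by the repeating block 1, 2, 6, 2, 1, 52 (period 6).

[26; (1, 2, 6, 2, 1, 52)]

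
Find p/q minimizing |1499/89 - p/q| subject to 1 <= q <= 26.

Expand x = 1499/89 as a continued fraction with the Euclidean algorithm:
  1499 = 16*89 + 75, so a_0 = 16.
  89 = 1*75 + 14, so a_1 = 1.
  75 = 5*14 + 5, so a_2 = 5.
  14 = 2*5 + 4, so a_3 = 2.
  5 = 1*4 + 1, so a_4 = 1.
  4 = 4*1 + 0, so a_5 = 4.
so x = [16; 1, 5, 2, 1, 4].
Convergents (p_i = a_i*p_{i-1} + p_{i-2}, q_i = a_i*q_{i-1} + q_{i-2} with p_{-2}=0, p_{-1}=1, q_{-2}=1, q_{-1}=0), until the denominator exceeds 26:
  i=0: a_0=16, p_0 = 16*1 + 0 = 16, q_0 = 16*0 + 1 = 1.
  i=1: a_1=1, p_1 = 1*16 + 1 = 17, q_1 = 1*1 + 0 = 1.
  i=2: a_2=5, p_2 = 5*17 + 16 = 101, q_2 = 5*1 + 1 = 6.
  i=3: a_3=2, p_3 = 2*101 + 17 = 219, q_3 = 2*6 + 1 = 13.
  i=4: a_4=1, p_4 = 1*219 + 101 = 320, q_4 = 1*13 + 6 = 19.
  i=5: a_5=4, p_5 = 4*320 + 219 = 1499, q_5 = 4*19 + 13 = 89.
q_5 = 89 > 26, so the last convergent with denominator <= 26 is p_4/q_4 = 320/19.
The closest fraction with denominator <= 26 is either p_4/q_4 or the intermediate fraction (k*p_4 + p_3)/(k*q_4 + q_3) with the largest k >= 1 whose denominator stays <= 26; these approach x as k grows, and every other convergent or intermediate fraction in range is farther away.
Largest k: floor((26 - q_3)/q_4) = floor((26 - 13)/19) = 0.
Since k = 0, no intermediate fraction beyond p_4/q_4 has denominator <= 26, so the convergent 320/19 is the closest (its error is |1499*19 - 320*89|/(89*19) = 1/1691).

320/19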